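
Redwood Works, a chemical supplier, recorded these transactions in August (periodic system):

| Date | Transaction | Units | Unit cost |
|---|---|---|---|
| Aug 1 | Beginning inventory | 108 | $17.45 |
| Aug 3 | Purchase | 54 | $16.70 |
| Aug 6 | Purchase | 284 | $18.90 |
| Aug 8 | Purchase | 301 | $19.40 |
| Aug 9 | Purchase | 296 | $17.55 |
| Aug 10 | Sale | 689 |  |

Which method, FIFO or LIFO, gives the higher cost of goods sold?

FIFO COGS: 108 @ $17.45 + 54 @ $16.70 + 284 @ $18.90 + 243 @ $19.40 = $12,868.20
LIFO COGS: 296 @ $17.55 + 301 @ $19.40 + 92 @ $18.90 = $12,773.00

FIFO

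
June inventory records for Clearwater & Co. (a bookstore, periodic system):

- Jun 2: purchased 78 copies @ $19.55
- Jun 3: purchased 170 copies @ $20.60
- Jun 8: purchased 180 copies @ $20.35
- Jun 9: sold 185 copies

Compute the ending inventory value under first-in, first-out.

Ending inventory = $4,960.80

Jun 9, 185 sold [FIFO — oldest first]: 78 @ $19.55 + 107 @ $20.60 = $3,729.10
Ending inventory: 63 @ $20.60 + 180 @ $20.35 = $4,960.80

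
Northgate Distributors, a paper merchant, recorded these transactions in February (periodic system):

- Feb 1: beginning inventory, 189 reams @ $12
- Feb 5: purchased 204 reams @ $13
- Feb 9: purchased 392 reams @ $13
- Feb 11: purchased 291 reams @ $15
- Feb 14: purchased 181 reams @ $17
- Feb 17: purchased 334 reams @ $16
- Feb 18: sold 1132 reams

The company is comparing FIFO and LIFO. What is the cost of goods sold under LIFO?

COGS = $17,024

FIFO COGS: 189 @ $12 + 204 @ $13 + 392 @ $13 + 291 @ $15 + 56 @ $17 = $15,333
LIFO COGS: 334 @ $16 + 181 @ $17 + 291 @ $15 + 326 @ $13 = $17,024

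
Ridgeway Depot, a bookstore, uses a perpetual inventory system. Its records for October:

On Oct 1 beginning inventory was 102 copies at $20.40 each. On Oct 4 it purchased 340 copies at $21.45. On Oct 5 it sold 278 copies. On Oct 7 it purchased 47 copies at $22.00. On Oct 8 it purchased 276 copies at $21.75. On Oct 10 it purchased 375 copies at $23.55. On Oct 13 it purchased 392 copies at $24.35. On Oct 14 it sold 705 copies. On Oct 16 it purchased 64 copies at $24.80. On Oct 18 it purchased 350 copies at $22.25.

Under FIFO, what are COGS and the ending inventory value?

Oct 5, 278 sold [FIFO — oldest first]: 102 @ $20.40 + 176 @ $21.45 = $5,856.00
Oct 14, 705 sold [FIFO — oldest first]: 164 @ $21.45 + 47 @ $22.00 + 276 @ $21.75 + 218 @ $23.55 = $15,688.70
Total COGS = $5,856.00 + $15,688.70 = $21,544.70
Ending inventory: 157 @ $23.55 + 392 @ $24.35 + 64 @ $24.80 + 350 @ $22.25 = $22,617.25
Check: goods available $44,161.95 = COGS $21,544.70 + ending $22,617.25

COGS = $21,544.70; ending inventory = $22,617.25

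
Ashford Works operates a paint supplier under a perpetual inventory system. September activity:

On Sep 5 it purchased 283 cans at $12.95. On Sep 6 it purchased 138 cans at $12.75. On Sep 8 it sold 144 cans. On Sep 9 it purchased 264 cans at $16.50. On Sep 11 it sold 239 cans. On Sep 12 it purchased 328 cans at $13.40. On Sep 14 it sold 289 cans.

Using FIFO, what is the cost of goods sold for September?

COGS = $9,565.85

Sep 8, 144 sold [FIFO — oldest first]: 144 @ $12.95 = $1,864.80
Sep 11, 239 sold [FIFO — oldest first]: 139 @ $12.95 + 100 @ $12.75 = $3,075.05
Sep 14, 289 sold [FIFO — oldest first]: 38 @ $12.75 + 251 @ $16.50 = $4,626.00
Total COGS = $1,864.80 + $3,075.05 + $4,626.00 = $9,565.85
Ending inventory: 13 @ $16.50 + 328 @ $13.40 = $4,609.70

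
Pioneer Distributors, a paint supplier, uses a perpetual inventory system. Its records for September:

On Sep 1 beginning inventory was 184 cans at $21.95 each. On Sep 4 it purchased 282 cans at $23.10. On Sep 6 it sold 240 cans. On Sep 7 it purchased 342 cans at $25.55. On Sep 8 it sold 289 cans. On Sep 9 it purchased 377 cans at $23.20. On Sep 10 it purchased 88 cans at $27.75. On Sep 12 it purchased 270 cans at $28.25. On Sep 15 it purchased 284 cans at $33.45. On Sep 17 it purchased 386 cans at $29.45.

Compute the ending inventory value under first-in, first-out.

Sep 6, 240 sold [FIFO — oldest first]: 184 @ $21.95 + 56 @ $23.10 = $5,332.40
Sep 8, 289 sold [FIFO — oldest first]: 226 @ $23.10 + 63 @ $25.55 = $6,830.25
Total COGS = $5,332.40 + $6,830.25 = $12,162.65
Ending inventory: 279 @ $25.55 + 377 @ $23.20 + 88 @ $27.75 + 270 @ $28.25 + 284 @ $33.45 + 386 @ $29.45 = $46,811.85

Ending inventory = $46,811.85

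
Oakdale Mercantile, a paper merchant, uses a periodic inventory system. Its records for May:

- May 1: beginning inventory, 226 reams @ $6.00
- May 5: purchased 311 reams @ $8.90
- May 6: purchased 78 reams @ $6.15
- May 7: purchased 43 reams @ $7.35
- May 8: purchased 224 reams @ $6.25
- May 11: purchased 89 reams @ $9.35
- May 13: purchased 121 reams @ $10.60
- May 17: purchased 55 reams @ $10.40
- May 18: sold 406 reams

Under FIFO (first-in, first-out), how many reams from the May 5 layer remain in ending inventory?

131

May 18, 406 sold [FIFO — oldest first]: 226 @ $6.00 + 180 @ $8.90 = $2,958.00
Ending inventory: 131 @ $8.90 + 78 @ $6.15 + 43 @ $7.35 + 224 @ $6.25 + 89 @ $9.35 + 121 @ $10.60 + 55 @ $10.40 = $6,048.40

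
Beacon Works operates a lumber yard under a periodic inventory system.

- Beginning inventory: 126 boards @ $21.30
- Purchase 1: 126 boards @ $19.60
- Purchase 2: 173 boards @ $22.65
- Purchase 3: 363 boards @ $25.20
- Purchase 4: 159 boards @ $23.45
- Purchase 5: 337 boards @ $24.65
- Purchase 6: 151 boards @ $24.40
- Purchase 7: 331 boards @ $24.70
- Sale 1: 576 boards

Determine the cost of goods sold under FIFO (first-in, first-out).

COGS = $12,877.05

Sale 1 (576) [FIFO — oldest first]: 126 @ $21.30 + 126 @ $19.60 + 173 @ $22.65 + 151 @ $25.20 = $12,877.05
Ending inventory: 212 @ $25.20 + 159 @ $23.45 + 337 @ $24.65 + 151 @ $24.40 + 331 @ $24.70 = $29,238.10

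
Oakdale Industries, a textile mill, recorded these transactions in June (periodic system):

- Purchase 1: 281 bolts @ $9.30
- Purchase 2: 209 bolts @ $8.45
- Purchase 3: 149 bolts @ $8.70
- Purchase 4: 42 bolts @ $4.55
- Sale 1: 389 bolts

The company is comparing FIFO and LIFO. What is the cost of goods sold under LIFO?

FIFO COGS: 281 @ $9.30 + 108 @ $8.45 = $3,525.90
LIFO COGS: 42 @ $4.55 + 149 @ $8.70 + 198 @ $8.45 = $3,160.50

COGS = $3,160.50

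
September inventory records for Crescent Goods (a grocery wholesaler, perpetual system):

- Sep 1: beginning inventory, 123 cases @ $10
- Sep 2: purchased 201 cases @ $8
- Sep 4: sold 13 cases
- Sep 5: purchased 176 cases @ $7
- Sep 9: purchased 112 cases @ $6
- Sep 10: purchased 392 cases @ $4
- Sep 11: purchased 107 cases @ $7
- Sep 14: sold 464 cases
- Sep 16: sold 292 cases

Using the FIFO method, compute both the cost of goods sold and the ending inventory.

Sep 4, 13 sold [FIFO — oldest first]: 13 @ $10 = $130
Sep 14, 464 sold [FIFO — oldest first]: 110 @ $10 + 201 @ $8 + 153 @ $7 = $3,779
Sep 16, 292 sold [FIFO — oldest first]: 23 @ $7 + 112 @ $6 + 157 @ $4 = $1,461
Total COGS = $130 + $3,779 + $1,461 = $5,370
Ending inventory: 235 @ $4 + 107 @ $7 = $1,689

COGS = $5,370; ending inventory = $1,689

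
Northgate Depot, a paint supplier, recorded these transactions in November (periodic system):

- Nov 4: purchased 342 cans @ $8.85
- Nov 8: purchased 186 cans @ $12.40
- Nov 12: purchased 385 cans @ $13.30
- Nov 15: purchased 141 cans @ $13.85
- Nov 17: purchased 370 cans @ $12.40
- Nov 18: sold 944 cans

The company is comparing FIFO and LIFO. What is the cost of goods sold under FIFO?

COGS = $10,882.95

FIFO COGS: 342 @ $8.85 + 186 @ $12.40 + 385 @ $13.30 + 31 @ $13.85 = $10,882.95
LIFO COGS: 370 @ $12.40 + 141 @ $13.85 + 385 @ $13.30 + 48 @ $12.40 = $12,256.55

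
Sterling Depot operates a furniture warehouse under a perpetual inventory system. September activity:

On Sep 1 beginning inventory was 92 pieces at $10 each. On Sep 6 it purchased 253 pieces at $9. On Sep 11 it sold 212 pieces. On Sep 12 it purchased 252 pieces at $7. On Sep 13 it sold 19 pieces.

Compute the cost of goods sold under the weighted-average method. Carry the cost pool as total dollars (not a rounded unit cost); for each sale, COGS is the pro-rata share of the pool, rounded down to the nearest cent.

COGS = $2,112.40

After Sep 1: 92 on hand, pool $920.00 (≈ $10.0000 each)
After Sep 6: 345 on hand, pool $3,197.00 (≈ $9.2667 each)
Sep 11, sell 212: 212/345 × $3,197.00 → $1,964.53
After Sep 12: 385 on hand, pool $2,996.47 (≈ $7.7830 each)
Sep 13, sell 19: 19/385 × $2,996.47 → $147.87
Total COGS = $1,964.53 + $147.87 = $2,112.40
Ending inventory (cost pool remaining) = $2,848.60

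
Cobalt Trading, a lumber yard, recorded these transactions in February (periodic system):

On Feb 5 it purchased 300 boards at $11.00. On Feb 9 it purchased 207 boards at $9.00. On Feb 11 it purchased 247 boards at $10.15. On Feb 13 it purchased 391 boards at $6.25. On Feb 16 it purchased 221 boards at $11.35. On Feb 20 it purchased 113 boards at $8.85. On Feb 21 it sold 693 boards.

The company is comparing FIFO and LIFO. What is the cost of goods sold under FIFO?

FIFO COGS: 300 @ $11.00 + 207 @ $9.00 + 186 @ $10.15 = $7,050.90
LIFO COGS: 113 @ $8.85 + 221 @ $11.35 + 359 @ $6.25 = $5,752.15

COGS = $7,050.90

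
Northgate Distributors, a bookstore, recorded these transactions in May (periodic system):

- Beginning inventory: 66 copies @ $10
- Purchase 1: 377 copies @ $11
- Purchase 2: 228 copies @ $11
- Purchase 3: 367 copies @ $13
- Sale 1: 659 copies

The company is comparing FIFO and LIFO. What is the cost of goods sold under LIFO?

COGS = $7,983

FIFO COGS: 66 @ $10 + 377 @ $11 + 216 @ $11 = $7,183
LIFO COGS: 367 @ $13 + 228 @ $11 + 64 @ $11 = $7,983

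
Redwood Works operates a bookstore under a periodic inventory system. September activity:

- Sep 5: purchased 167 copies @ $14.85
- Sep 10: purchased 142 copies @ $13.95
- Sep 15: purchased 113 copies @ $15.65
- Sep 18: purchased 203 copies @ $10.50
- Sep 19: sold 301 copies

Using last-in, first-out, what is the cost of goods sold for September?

COGS = $3,665.20

Sep 19, 301 sold [LIFO — newest first]: 203 @ $10.50 + 98 @ $15.65 = $3,665.20
Ending inventory: 167 @ $14.85 + 142 @ $13.95 + 15 @ $15.65 = $4,695.60
Check: goods available $8,360.80 = COGS $3,665.20 + ending $4,695.60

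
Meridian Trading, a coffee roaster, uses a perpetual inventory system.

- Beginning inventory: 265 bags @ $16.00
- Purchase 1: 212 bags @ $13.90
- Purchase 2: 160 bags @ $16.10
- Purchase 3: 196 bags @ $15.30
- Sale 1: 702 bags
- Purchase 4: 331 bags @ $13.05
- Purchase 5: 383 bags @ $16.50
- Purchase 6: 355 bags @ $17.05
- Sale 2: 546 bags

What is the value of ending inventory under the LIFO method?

Sale 1 (702) [LIFO — newest first]: 196 @ $15.30 + 160 @ $16.10 + 212 @ $13.90 + 134 @ $16.00 = $10,665.60
Sale 2 (546) [LIFO — newest first]: 355 @ $17.05 + 191 @ $16.50 = $9,204.25
Total COGS = $10,665.60 + $9,204.25 = $19,869.85
Ending inventory: 131 @ $16.00 + 331 @ $13.05 + 192 @ $16.50 = $9,583.55
Check: goods available $29,453.40 = COGS $19,869.85 + ending $9,583.55

Ending inventory = $9,583.55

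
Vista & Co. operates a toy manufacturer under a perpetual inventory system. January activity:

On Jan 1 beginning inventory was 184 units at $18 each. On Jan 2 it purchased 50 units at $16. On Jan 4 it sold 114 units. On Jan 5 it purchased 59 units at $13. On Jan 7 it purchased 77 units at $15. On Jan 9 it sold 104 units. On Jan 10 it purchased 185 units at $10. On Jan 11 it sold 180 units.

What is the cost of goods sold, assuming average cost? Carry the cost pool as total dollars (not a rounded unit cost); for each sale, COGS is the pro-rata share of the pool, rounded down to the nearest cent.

COGS = $5,907.17

After Jan 1: 184 on hand, pool $3,312.00 (≈ $18.0000 each)
After Jan 2: 234 on hand, pool $4,112.00 (≈ $17.5726 each)
Jan 4, sell 114: 114/234 × $4,112.00 → $2,003.28
After Jan 5: 179 on hand, pool $2,875.72 (≈ $16.0655 each)
After Jan 7: 256 on hand, pool $4,030.72 (≈ $15.7450 each)
Jan 9, sell 104: 104/256 × $4,030.72 → $1,637.48
After Jan 10: 337 on hand, pool $4,243.24 (≈ $12.5912 each)
Jan 11, sell 180: 180/337 × $4,243.24 → $2,266.41
Total COGS = $2,003.28 + $1,637.48 + $2,266.41 = $5,907.17
Ending inventory (cost pool remaining) = $1,976.83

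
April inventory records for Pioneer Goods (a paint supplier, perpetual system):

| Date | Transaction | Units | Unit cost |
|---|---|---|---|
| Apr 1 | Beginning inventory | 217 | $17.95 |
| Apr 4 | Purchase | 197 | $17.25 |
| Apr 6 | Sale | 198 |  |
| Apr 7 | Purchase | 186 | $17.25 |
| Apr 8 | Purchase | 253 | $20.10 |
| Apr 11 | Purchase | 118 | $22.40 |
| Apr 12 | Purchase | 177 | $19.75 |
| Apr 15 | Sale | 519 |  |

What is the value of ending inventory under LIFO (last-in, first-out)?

Ending inventory = $7,668.60

Apr 6, 198 sold [LIFO — newest first]: 197 @ $17.25 + 1 @ $17.95 = $3,416.20
Apr 15, 519 sold [LIFO — newest first]: 177 @ $19.75 + 118 @ $22.40 + 224 @ $20.10 = $10,641.35
Total COGS = $3,416.20 + $10,641.35 = $14,057.55
Ending inventory: 216 @ $17.95 + 186 @ $17.25 + 29 @ $20.10 = $7,668.60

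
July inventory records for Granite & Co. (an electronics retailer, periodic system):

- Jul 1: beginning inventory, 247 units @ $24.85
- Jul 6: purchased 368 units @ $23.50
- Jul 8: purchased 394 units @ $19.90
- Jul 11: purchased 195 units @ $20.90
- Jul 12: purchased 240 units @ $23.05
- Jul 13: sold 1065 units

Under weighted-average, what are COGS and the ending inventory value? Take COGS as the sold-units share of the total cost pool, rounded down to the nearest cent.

Jul 13, sell 1065: 1065/1444 × $32,234.05 → $23,773.72
Ending inventory (cost pool remaining) = $8,460.33

COGS = $23,773.72; ending inventory = $8,460.33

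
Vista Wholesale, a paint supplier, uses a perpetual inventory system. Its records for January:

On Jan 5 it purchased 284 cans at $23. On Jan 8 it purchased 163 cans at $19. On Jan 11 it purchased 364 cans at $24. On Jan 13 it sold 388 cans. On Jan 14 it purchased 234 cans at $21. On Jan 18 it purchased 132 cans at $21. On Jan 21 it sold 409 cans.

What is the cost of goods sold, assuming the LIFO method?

COGS = $17,695

Jan 13, 388 sold [LIFO — newest first]: 364 @ $24 + 24 @ $19 = $9,192
Jan 21, 409 sold [LIFO — newest first]: 132 @ $21 + 234 @ $21 + 43 @ $19 = $8,503
Total COGS = $9,192 + $8,503 = $17,695
Ending inventory: 284 @ $23 + 96 @ $19 = $8,356
Check: goods available $26,051 = COGS $17,695 + ending $8,356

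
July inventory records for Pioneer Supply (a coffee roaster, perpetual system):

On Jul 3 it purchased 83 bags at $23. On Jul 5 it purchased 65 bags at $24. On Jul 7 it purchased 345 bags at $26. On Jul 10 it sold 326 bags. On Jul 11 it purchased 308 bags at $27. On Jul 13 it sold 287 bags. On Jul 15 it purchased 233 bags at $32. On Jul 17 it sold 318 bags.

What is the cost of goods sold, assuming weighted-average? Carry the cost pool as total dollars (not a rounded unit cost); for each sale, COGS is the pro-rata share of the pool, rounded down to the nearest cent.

After Jul 3: 83 on hand, pool $1,909.00 (≈ $23.0000 each)
After Jul 5: 148 on hand, pool $3,469.00 (≈ $23.4392 each)
After Jul 7: 493 on hand, pool $12,439.00 (≈ $25.2312 each)
Jul 10, sell 326: 326/493 × $12,439.00 → $8,225.38
After Jul 11: 475 on hand, pool $12,529.62 (≈ $26.3781 each)
Jul 13, sell 287: 287/475 × $12,529.62 → $7,570.52
After Jul 15: 421 on hand, pool $12,415.10 (≈ $29.4895 each)
Jul 17, sell 318: 318/421 × $12,415.10 → $9,377.67
Total COGS = $8,225.38 + $7,570.52 + $9,377.67 = $25,173.57
Ending inventory (cost pool remaining) = $3,037.43

COGS = $25,173.57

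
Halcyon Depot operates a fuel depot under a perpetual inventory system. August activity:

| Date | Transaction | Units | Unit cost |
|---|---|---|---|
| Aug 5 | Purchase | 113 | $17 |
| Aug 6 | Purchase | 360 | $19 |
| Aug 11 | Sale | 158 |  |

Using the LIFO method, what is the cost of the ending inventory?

Aug 11, 158 sold [LIFO — newest first]: 158 @ $19 = $3,002
Ending inventory: 113 @ $17 + 202 @ $19 = $5,759
Check: goods available $8,761 = COGS $3,002 + ending $5,759

Ending inventory = $5,759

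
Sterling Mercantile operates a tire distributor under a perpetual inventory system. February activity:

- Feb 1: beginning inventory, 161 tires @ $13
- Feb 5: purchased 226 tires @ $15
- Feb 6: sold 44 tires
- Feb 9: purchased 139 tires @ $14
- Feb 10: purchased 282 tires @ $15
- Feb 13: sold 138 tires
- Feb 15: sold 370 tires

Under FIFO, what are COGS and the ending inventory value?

Feb 6, 44 sold [FIFO — oldest first]: 44 @ $13 = $572
Feb 13, 138 sold [FIFO — oldest first]: 117 @ $13 + 21 @ $15 = $1,836
Feb 15, 370 sold [FIFO — oldest first]: 205 @ $15 + 139 @ $14 + 26 @ $15 = $5,411
Total COGS = $572 + $1,836 + $5,411 = $7,819
Ending inventory: 256 @ $15 = $3,840

COGS = $7,819; ending inventory = $3,840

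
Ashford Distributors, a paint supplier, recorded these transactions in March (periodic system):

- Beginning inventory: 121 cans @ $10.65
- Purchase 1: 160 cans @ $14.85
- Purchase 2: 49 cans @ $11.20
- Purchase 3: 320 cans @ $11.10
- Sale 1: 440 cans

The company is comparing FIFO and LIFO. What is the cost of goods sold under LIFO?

FIFO COGS: 121 @ $10.65 + 160 @ $14.85 + 49 @ $11.20 + 110 @ $11.10 = $5,434.45
LIFO COGS: 320 @ $11.10 + 49 @ $11.20 + 71 @ $14.85 = $5,155.15

COGS = $5,155.15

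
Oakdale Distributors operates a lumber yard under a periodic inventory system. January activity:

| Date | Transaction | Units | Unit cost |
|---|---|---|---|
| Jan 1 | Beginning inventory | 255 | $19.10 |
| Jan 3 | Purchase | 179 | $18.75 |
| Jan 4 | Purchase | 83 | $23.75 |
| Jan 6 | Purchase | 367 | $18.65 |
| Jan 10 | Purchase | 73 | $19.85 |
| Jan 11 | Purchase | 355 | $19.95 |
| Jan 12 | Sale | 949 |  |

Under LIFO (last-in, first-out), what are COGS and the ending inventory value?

COGS = $18,678.35; ending inventory = $6,895.50

Jan 12, 949 sold [LIFO — newest first]: 355 @ $19.95 + 73 @ $19.85 + 367 @ $18.65 + 83 @ $23.75 + 71 @ $18.75 = $18,678.35
Ending inventory: 255 @ $19.10 + 108 @ $18.75 = $6,895.50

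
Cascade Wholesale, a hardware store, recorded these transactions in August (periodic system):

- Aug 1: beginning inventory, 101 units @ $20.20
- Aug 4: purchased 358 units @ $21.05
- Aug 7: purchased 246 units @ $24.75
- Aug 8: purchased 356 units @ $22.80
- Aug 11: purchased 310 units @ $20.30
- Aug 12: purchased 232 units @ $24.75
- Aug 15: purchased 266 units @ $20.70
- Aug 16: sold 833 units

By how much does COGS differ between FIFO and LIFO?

FIFO COGS: 101 @ $20.20 + 358 @ $21.05 + 246 @ $24.75 + 128 @ $22.80 = $18,583.00
LIFO COGS: 266 @ $20.70 + 232 @ $24.75 + 310 @ $20.30 + 25 @ $22.80 = $18,111.20
Difference = |$18,583.00 − $18,111.20| = $471.80

$471.80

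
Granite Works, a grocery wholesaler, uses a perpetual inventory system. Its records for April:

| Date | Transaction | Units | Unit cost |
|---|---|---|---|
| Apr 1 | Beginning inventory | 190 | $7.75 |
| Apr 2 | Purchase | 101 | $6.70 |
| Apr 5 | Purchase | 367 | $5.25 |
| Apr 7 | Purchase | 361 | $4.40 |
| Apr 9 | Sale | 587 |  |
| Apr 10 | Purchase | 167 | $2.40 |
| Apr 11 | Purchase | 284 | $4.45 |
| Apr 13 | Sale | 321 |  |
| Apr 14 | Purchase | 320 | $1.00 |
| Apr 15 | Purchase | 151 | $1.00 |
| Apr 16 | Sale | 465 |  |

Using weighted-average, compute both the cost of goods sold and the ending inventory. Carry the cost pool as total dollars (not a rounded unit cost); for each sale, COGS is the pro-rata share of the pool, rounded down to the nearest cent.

After Apr 1: 190 on hand, pool $1,472.50 (≈ $7.7500 each)
After Apr 2: 291 on hand, pool $2,149.20 (≈ $7.3856 each)
After Apr 5: 658 on hand, pool $4,075.95 (≈ $6.1945 each)
After Apr 7: 1019 on hand, pool $5,664.35 (≈ $5.5587 each)
Apr 9, sell 587: 587/1019 × $5,664.35 → $3,262.97
After Apr 10: 599 on hand, pool $2,802.18 (≈ $4.6781 each)
After Apr 11: 883 on hand, pool $4,065.98 (≈ $4.6047 each)
Apr 13, sell 321: 321/883 × $4,065.98 → $1,478.11
After Apr 14: 882 on hand, pool $2,907.87 (≈ $3.2969 each)
After Apr 15: 1033 on hand, pool $3,058.87 (≈ $2.9612 each)
Apr 16, sell 465: 465/1033 × $3,058.87 → $1,376.93
Total COGS = $3,262.97 + $1,478.11 + $1,376.93 = $6,118.01
Ending inventory (cost pool remaining) = $1,681.94
Check: goods available $7,799.95 = COGS $6,118.01 + ending $1,681.94

COGS = $6,118.01; ending inventory = $1,681.94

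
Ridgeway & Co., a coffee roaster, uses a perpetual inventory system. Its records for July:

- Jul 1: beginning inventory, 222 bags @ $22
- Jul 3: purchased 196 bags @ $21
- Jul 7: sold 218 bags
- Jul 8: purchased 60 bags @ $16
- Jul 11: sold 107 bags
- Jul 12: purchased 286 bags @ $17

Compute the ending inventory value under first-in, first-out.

Jul 7, 218 sold [FIFO — oldest first]: 218 @ $22 = $4,796
Jul 11, 107 sold [FIFO — oldest first]: 4 @ $22 + 103 @ $21 = $2,251
Total COGS = $4,796 + $2,251 = $7,047
Ending inventory: 93 @ $21 + 60 @ $16 + 286 @ $17 = $7,775

Ending inventory = $7,775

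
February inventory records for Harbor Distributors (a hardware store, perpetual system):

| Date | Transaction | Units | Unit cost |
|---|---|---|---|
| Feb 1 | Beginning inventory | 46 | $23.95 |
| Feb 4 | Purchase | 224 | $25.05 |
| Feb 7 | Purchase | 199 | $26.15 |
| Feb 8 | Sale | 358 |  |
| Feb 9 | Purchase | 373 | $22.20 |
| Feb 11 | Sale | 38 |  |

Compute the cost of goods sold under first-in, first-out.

COGS = $10,007.80

Feb 8, 358 sold [FIFO — oldest first]: 46 @ $23.95 + 224 @ $25.05 + 88 @ $26.15 = $9,014.10
Feb 11, 38 sold [FIFO — oldest first]: 38 @ $26.15 = $993.70
Total COGS = $9,014.10 + $993.70 = $10,007.80
Ending inventory: 73 @ $26.15 + 373 @ $22.20 = $10,189.55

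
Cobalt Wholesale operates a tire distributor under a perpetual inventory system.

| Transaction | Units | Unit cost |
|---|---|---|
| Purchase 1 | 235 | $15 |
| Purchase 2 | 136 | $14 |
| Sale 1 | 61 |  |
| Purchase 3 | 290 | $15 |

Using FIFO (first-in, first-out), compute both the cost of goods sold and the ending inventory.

Sale 1 (61) [FIFO — oldest first]: 61 @ $15 = $915
Ending inventory: 174 @ $15 + 136 @ $14 + 290 @ $15 = $8,864

COGS = $915; ending inventory = $8,864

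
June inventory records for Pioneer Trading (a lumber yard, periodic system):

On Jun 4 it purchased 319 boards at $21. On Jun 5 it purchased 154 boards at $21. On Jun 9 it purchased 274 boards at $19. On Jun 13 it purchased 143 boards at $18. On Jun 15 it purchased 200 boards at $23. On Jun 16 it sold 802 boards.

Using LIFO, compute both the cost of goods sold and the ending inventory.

Jun 16, 802 sold [LIFO — newest first]: 200 @ $23 + 143 @ $18 + 274 @ $19 + 154 @ $21 + 31 @ $21 = $16,265
Ending inventory: 288 @ $21 = $6,048

COGS = $16,265; ending inventory = $6,048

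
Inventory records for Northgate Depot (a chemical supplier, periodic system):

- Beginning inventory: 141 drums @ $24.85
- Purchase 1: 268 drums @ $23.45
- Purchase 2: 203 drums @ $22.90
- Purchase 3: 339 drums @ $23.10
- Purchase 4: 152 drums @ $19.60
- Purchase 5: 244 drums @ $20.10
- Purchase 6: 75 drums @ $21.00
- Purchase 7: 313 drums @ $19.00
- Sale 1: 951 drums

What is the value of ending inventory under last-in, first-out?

Ending inventory = $18,410.35

Sale 1 (951) [LIFO — newest first]: 313 @ $19.00 + 75 @ $21.00 + 244 @ $20.10 + 152 @ $19.60 + 167 @ $23.10 = $19,263.30
Ending inventory: 141 @ $24.85 + 268 @ $23.45 + 203 @ $22.90 + 172 @ $23.10 = $18,410.35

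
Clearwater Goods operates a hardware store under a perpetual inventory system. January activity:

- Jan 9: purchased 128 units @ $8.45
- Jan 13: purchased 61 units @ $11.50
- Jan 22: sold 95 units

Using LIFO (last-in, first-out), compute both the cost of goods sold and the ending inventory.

COGS = $988.80; ending inventory = $794.30

Jan 22, 95 sold [LIFO — newest first]: 61 @ $11.50 + 34 @ $8.45 = $988.80
Ending inventory: 94 @ $8.45 = $794.30
Check: goods available $1,783.10 = COGS $988.80 + ending $794.30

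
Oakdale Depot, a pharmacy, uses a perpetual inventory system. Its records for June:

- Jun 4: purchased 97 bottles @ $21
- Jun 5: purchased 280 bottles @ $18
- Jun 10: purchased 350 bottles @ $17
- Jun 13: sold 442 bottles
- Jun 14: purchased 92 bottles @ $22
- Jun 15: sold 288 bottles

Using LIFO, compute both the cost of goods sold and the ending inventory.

Jun 13, 442 sold [LIFO — newest first]: 350 @ $17 + 92 @ $18 = $7,606
Jun 15, 288 sold [LIFO — newest first]: 92 @ $22 + 188 @ $18 + 8 @ $21 = $5,576
Total COGS = $7,606 + $5,576 = $13,182
Ending inventory: 89 @ $21 = $1,869
Check: goods available $15,051 = COGS $13,182 + ending $1,869

COGS = $13,182; ending inventory = $1,869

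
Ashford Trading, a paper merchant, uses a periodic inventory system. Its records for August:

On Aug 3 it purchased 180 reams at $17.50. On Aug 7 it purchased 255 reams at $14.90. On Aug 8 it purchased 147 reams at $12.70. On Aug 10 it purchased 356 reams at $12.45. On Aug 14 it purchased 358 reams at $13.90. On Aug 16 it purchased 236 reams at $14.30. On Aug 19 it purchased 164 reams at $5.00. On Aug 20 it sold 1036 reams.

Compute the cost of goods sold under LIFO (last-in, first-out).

Aug 20, 1036 sold [LIFO — newest first]: 164 @ $5.00 + 236 @ $14.30 + 358 @ $13.90 + 278 @ $12.45 = $12,632.10
Ending inventory: 180 @ $17.50 + 255 @ $14.90 + 147 @ $12.70 + 78 @ $12.45 = $9,787.50

COGS = $12,632.10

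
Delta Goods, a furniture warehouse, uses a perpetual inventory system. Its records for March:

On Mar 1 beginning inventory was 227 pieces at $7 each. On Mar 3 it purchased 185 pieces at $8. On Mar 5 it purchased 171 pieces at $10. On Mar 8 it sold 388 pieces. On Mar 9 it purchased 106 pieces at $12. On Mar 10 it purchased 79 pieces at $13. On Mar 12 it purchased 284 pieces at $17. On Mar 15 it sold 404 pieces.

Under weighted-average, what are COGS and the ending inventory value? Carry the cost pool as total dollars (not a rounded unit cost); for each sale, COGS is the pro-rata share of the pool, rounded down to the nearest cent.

COGS = $8,489.40; ending inventory = $3,416.60

After Mar 1: 227 on hand, pool $1,589.00 (≈ $7.0000 each)
After Mar 3: 412 on hand, pool $3,069.00 (≈ $7.4490 each)
After Mar 5: 583 on hand, pool $4,779.00 (≈ $8.1973 each)
Mar 8, sell 388: 388/583 × $4,779.00 → $3,180.53
After Mar 9: 301 on hand, pool $2,870.47 (≈ $9.5364 each)
After Mar 10: 380 on hand, pool $3,897.47 (≈ $10.2565 each)
After Mar 12: 664 on hand, pool $8,725.47 (≈ $13.1408 each)
Mar 15, sell 404: 404/664 × $8,725.47 → $5,308.87
Total COGS = $3,180.53 + $5,308.87 = $8,489.40
Ending inventory (cost pool remaining) = $3,416.60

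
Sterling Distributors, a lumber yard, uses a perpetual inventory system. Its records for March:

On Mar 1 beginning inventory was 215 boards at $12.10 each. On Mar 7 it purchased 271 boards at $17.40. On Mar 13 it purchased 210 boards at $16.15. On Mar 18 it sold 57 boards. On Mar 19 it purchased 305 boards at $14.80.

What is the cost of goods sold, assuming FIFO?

Mar 18, 57 sold [FIFO — oldest first]: 57 @ $12.10 = $689.70
Ending inventory: 158 @ $12.10 + 271 @ $17.40 + 210 @ $16.15 + 305 @ $14.80 = $14,532.70
Check: goods available $15,222.40 = COGS $689.70 + ending $14,532.70

COGS = $689.70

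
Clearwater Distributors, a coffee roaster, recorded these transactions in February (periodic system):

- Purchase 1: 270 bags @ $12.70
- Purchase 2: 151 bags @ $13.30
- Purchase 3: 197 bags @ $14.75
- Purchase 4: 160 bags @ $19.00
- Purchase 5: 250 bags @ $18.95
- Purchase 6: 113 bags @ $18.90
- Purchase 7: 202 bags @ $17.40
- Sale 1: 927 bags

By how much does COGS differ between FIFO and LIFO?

FIFO COGS: 270 @ $12.70 + 151 @ $13.30 + 197 @ $14.75 + 160 @ $19.00 + 149 @ $18.95 = $14,206.60
LIFO COGS: 202 @ $17.40 + 113 @ $18.90 + 250 @ $18.95 + 160 @ $19.00 + 197 @ $14.75 + 5 @ $13.30 = $16,400.25
Difference = |$14,206.60 − $16,400.25| = $2,193.65

$2,193.65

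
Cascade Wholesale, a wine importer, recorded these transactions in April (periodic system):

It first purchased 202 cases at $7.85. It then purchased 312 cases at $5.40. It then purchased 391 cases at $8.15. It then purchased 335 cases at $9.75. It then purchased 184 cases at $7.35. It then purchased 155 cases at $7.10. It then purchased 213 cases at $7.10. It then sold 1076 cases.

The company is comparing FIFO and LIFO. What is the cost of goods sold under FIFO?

FIFO COGS: 202 @ $7.85 + 312 @ $5.40 + 391 @ $8.15 + 171 @ $9.75 = $8,124.40
LIFO COGS: 213 @ $7.10 + 155 @ $7.10 + 184 @ $7.35 + 335 @ $9.75 + 189 @ $8.15 = $8,771.80

COGS = $8,124.40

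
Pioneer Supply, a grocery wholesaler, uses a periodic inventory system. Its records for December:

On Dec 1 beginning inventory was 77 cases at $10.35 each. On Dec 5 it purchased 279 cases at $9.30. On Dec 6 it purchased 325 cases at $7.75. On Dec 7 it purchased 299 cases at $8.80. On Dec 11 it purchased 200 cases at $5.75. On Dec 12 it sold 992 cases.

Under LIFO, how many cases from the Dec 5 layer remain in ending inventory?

111

Dec 12, 992 sold [LIFO — newest first]: 200 @ $5.75 + 299 @ $8.80 + 325 @ $7.75 + 168 @ $9.30 = $7,862.35
Ending inventory: 77 @ $10.35 + 111 @ $9.30 = $1,829.25
Check: goods available $9,691.60 = COGS $7,862.35 + ending $1,829.25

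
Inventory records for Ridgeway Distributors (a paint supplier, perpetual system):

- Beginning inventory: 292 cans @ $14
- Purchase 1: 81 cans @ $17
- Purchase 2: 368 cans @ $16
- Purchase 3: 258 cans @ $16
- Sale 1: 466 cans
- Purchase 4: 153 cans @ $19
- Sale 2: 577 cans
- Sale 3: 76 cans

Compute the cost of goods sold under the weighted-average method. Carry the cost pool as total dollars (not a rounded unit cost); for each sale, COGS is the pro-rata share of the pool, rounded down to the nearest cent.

After Beginning: 292 on hand, pool $4,088.00 (≈ $14.0000 each)
After Purchase 1: 373 on hand, pool $5,465.00 (≈ $14.6515 each)
After Purchase 2: 741 on hand, pool $11,353.00 (≈ $15.3212 each)
After Purchase 3: 999 on hand, pool $15,481.00 (≈ $15.4965 each)
Sale 1, sell 466: 466/999 × $15,481.00 → $7,221.36
After Purchase 4: 686 on hand, pool $11,166.64 (≈ $16.2779 each)
Sale 2, sell 577: 577/686 × $11,166.64 → $9,392.34
Sale 3, sell 76: 76/109 × $1,774.30 → $1,237.12
Total COGS = $7,221.36 + $9,392.34 + $1,237.12 = $17,850.82
Ending inventory (cost pool remaining) = $537.18
Check: goods available $18,388.00 = COGS $17,850.82 + ending $537.18

COGS = $17,850.82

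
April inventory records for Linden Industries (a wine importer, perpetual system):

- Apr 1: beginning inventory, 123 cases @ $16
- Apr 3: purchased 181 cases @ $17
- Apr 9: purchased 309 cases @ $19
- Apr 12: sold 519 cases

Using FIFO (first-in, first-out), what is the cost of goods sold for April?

COGS = $9,130

Apr 12, 519 sold [FIFO — oldest first]: 123 @ $16 + 181 @ $17 + 215 @ $19 = $9,130
Ending inventory: 94 @ $19 = $1,786
Check: goods available $10,916 = COGS $9,130 + ending $1,786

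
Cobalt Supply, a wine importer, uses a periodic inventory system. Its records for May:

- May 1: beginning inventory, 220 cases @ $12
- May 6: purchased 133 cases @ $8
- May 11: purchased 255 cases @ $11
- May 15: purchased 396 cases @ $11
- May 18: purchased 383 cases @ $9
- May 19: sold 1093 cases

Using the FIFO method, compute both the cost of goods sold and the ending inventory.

COGS = $11,666; ending inventory = $2,646

May 19, 1093 sold [FIFO — oldest first]: 220 @ $12 + 133 @ $8 + 255 @ $11 + 396 @ $11 + 89 @ $9 = $11,666
Ending inventory: 294 @ $9 = $2,646
Check: goods available $14,312 = COGS $11,666 + ending $2,646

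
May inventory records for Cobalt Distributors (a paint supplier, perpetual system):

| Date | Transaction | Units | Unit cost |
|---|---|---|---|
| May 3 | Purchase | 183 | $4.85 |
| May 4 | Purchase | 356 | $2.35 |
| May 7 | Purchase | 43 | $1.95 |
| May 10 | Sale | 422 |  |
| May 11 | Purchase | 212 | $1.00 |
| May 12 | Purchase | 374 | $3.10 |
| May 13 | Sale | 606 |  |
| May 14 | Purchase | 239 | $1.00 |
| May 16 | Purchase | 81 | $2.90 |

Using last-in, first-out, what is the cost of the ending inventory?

May 10, 422 sold [LIFO — newest first]: 43 @ $1.95 + 356 @ $2.35 + 23 @ $4.85 = $1,032.00
May 13, 606 sold [LIFO — newest first]: 374 @ $3.10 + 212 @ $1.00 + 20 @ $4.85 = $1,468.40
Total COGS = $1,032.00 + $1,468.40 = $2,500.40
Ending inventory: 140 @ $4.85 + 239 @ $1.00 + 81 @ $2.90 = $1,152.90

Ending inventory = $1,152.90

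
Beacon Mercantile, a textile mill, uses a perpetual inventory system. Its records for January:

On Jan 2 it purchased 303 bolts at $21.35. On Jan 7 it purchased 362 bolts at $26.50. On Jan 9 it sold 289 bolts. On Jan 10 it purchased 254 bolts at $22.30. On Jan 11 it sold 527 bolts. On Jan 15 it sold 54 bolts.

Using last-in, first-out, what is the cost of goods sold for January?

COGS = $20,680.10

Jan 9, 289 sold [LIFO — newest first]: 289 @ $26.50 = $7,658.50
Jan 11, 527 sold [LIFO — newest first]: 254 @ $22.30 + 73 @ $26.50 + 200 @ $21.35 = $11,868.70
Jan 15, 54 sold [LIFO — newest first]: 54 @ $21.35 = $1,152.90
Total COGS = $7,658.50 + $11,868.70 + $1,152.90 = $20,680.10
Ending inventory: 49 @ $21.35 = $1,046.15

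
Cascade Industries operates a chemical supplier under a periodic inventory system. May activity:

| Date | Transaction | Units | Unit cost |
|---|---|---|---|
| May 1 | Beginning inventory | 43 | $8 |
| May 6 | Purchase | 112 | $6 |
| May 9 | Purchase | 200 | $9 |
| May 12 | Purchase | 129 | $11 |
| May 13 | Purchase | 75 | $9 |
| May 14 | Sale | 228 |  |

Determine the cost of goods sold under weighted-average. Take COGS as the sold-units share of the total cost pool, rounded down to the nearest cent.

COGS = $2,002.64

May 14, sell 228: 228/559 × $4,910.00 → $2,002.64
Ending inventory (cost pool remaining) = $2,907.36
Check: goods available $4,910.00 = COGS $2,002.64 + ending $2,907.36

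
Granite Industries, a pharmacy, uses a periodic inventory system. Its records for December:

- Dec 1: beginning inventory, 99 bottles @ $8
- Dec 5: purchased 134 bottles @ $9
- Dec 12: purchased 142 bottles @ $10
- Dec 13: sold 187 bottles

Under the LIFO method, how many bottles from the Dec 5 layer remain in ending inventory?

89

Dec 13, 187 sold [LIFO — newest first]: 142 @ $10 + 45 @ $9 = $1,825
Ending inventory: 99 @ $8 + 89 @ $9 = $1,593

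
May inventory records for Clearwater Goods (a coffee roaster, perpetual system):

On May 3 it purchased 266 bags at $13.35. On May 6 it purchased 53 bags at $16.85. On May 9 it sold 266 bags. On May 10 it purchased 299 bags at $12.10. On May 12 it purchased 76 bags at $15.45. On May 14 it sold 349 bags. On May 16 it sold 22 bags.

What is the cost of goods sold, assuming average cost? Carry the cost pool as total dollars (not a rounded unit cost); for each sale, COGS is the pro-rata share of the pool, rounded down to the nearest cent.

After May 3: 266 on hand, pool $3,551.10 (≈ $13.3500 each)
After May 6: 319 on hand, pool $4,444.15 (≈ $13.9315 each)
May 9, sell 266: 266/319 × $4,444.15 → $3,705.78
After May 10: 352 on hand, pool $4,356.27 (≈ $12.3758 each)
After May 12: 428 on hand, pool $5,530.47 (≈ $12.9217 each)
May 14, sell 349: 349/428 × $5,530.47 → $4,509.65
May 16, sell 22: 22/79 × $1,020.82 → $284.27
Total COGS = $3,705.78 + $4,509.65 + $284.27 = $8,499.70
Ending inventory (cost pool remaining) = $736.55

COGS = $8,499.70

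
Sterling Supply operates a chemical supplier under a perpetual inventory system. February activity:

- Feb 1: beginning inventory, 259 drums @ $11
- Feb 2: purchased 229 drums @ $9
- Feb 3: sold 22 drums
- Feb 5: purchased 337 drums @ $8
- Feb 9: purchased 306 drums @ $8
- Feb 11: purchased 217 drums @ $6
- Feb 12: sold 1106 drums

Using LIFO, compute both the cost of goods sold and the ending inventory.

Feb 3, 22 sold [LIFO — newest first]: 22 @ $9 = $198
Feb 12, 1106 sold [LIFO — newest first]: 217 @ $6 + 306 @ $8 + 337 @ $8 + 207 @ $9 + 39 @ $11 = $8,738
Total COGS = $198 + $8,738 = $8,936
Ending inventory: 220 @ $11 = $2,420

COGS = $8,936; ending inventory = $2,420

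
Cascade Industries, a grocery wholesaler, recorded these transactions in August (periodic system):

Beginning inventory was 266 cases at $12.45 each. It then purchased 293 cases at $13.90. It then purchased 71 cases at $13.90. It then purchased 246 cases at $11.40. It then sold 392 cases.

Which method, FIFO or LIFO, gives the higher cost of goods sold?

FIFO

FIFO COGS: 266 @ $12.45 + 126 @ $13.90 = $5,063.10
LIFO COGS: 246 @ $11.40 + 71 @ $13.90 + 75 @ $13.90 = $4,833.80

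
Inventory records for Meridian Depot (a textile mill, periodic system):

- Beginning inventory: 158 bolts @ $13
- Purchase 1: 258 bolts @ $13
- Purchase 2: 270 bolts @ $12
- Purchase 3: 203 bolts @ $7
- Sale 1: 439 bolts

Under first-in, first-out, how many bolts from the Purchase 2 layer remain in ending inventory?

Sale 1 (439) [FIFO — oldest first]: 158 @ $13 + 258 @ $13 + 23 @ $12 = $5,684
Ending inventory: 247 @ $12 + 203 @ $7 = $4,385
Check: goods available $10,069 = COGS $5,684 + ending $4,385

247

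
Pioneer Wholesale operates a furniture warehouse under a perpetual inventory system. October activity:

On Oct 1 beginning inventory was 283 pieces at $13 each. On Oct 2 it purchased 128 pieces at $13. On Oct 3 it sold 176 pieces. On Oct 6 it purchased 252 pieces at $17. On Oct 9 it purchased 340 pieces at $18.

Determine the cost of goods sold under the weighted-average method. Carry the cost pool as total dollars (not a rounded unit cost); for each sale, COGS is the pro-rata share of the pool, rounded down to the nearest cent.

After Oct 1: 283 on hand, pool $3,679.00 (≈ $13.0000 each)
After Oct 2: 411 on hand, pool $5,343.00 (≈ $13.0000 each)
Oct 3, sell 176: 176/411 × $5,343.00 → $2,288.00
After Oct 6: 487 on hand, pool $7,339.00 (≈ $15.0698 each)
After Oct 9: 827 on hand, pool $13,459.00 (≈ $16.2745 each)
Ending inventory (cost pool remaining) = $13,459.00

COGS = $2,288.00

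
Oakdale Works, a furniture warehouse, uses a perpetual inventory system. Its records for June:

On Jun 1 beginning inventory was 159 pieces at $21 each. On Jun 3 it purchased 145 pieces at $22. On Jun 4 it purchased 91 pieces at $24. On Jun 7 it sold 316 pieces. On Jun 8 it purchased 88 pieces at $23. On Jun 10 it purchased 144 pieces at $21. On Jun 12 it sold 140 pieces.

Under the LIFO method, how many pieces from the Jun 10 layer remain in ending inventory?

4

Jun 7, 316 sold [LIFO — newest first]: 91 @ $24 + 145 @ $22 + 80 @ $21 = $7,054
Jun 12, 140 sold [LIFO — newest first]: 140 @ $21 = $2,940
Total COGS = $7,054 + $2,940 = $9,994
Ending inventory: 79 @ $21 + 88 @ $23 + 4 @ $21 = $3,767
Check: goods available $13,761 = COGS $9,994 + ending $3,767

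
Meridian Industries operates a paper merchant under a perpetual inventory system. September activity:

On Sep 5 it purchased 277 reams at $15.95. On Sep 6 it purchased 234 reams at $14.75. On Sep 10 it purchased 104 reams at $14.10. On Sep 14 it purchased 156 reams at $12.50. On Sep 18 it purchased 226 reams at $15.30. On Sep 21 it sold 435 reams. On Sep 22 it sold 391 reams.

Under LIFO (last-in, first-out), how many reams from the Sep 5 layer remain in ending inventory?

171

Sep 21, 435 sold [LIFO — newest first]: 226 @ $15.30 + 156 @ $12.50 + 53 @ $14.10 = $6,155.10
Sep 22, 391 sold [LIFO — newest first]: 51 @ $14.10 + 234 @ $14.75 + 106 @ $15.95 = $5,861.30
Total COGS = $6,155.10 + $5,861.30 = $12,016.40
Ending inventory: 171 @ $15.95 = $2,727.45
Check: goods available $14,743.85 = COGS $12,016.40 + ending $2,727.45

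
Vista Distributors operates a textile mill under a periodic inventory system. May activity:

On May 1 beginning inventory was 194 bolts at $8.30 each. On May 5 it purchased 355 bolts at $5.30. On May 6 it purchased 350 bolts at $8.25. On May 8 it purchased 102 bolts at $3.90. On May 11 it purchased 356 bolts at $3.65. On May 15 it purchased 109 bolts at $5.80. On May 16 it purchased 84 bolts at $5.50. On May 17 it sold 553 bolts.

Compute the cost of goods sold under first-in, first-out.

May 17, 553 sold [FIFO — oldest first]: 194 @ $8.30 + 355 @ $5.30 + 4 @ $8.25 = $3,524.70
Ending inventory: 346 @ $8.25 + 102 @ $3.90 + 356 @ $3.65 + 109 @ $5.80 + 84 @ $5.50 = $5,645.90
Check: goods available $9,170.60 = COGS $3,524.70 + ending $5,645.90

COGS = $3,524.70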